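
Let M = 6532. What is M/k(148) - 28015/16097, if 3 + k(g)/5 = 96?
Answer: 92118629/7485105 ≈ 12.307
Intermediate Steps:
k(g) = 465 (k(g) = -15 + 5*96 = -15 + 480 = 465)
M/k(148) - 28015/16097 = 6532/465 - 28015/16097 = 92118629/7485105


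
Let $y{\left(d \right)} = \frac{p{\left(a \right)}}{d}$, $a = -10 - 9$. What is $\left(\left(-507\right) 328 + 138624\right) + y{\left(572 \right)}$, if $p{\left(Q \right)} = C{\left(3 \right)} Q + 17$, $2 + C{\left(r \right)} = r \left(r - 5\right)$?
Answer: $- \frac{1217555}{44} \approx -27672.0$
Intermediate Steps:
$a = -19$ ($a = -10 - 9 = -19$)
$C{\left(r \right)} = -2 + r \left(-5 + r\right)$ ($C{\left(r \right)} = -2 + r \left(r - 5\right) = -2 + r \left(-5 + r\right)$)
$p{\left(Q \right)} = 17 - 8 Q$ ($p{\left(Q \right)} = \left(-2 + 3^{2} - 15\right) Q + 17 = \left(-2 + 9 - 15\right) Q + 17 = - 8 Q + 17 = 17 - 8 Q$)
$y{\left(d \right)} = \frac{169}{d}$ ($y{\left(d \right)} = \frac{17 - -152}{d} = \frac{17 + 152}{d} = \frac{169}{d}$)
$\left(\left(-507\right) 328 + 138624\right) + y{\left(572 \right)} = \left(\left(-507\right) 328 + 138624\right) + \frac{169}{572} = \left(-166296 + 138624\right) + 169 \cdot \frac{1}{572} = -27672 + \frac{13}{44} = - \frac{1217555}{44}$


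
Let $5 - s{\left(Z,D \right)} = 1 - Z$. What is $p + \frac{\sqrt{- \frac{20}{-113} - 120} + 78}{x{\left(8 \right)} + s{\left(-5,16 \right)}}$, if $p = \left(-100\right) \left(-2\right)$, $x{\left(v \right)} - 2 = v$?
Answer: $\frac{626}{3} + \frac{2 i \sqrt{382505}}{1017} \approx 208.67 + 1.2163 i$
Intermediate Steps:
$x{\left(v \right)} = 2 + v$
$s{\left(Z,D \right)} = 4 + Z$ ($s{\left(Z,D \right)} = 5 - \left(1 - Z\right) = 5 + \left(-1 + Z\right) = 4 + Z$)
$p = 200$
$p + \frac{\sqrt{- \frac{20}{-113} - 120} + 78}{x{\left(8 \right)} + s{\left(-5,16 \right)}} = 200 + \frac{\sqrt{- \frac{20}{-113} - 120} + 78}{\left(2 + 8\right) + \left(4 - 5\right)} = 200 + \frac{\sqrt{\left(-20\right) \left(- \frac{1}{113}\right) - 120} + 78}{10 - 1} = 200 + \frac{\sqrt{\frac{20}{113} - 120} + 78}{9} = 200 + \left(\sqrt{- \frac{13540}{113}} + 78\right) \frac{1}{9} = 200 + \left(\frac{2 i \sqrt{382505}}{113} + 78\right) \frac{1}{9} = 200 + \left(78 + \frac{2 i \sqrt{382505}}{113}\right) \frac{1}{9} = 200 + \left(\frac{26}{3} + \frac{2 i \sqrt{382505}}{1017}\right) = \frac{626}{3} + \frac{2 i \sqrt{382505}}{1017}$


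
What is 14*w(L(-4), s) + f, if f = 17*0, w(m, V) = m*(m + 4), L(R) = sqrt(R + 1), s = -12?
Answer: -42 + 56*I*sqrt(3) ≈ -42.0 + 96.995*I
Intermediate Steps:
L(R) = sqrt(1 + R)
w(m, V) = m*(4 + m)
f = 0
14*w(L(-4), s) + f = 14*(sqrt(1 - 4)*(4 + sqrt(1 - 4))) + 0 = 14*(sqrt(-3)*(4 + sqrt(-3))) + 0 = 14*((I*sqrt(3))*(4 + I*sqrt(3))) + 0 = 14*(I*sqrt(3)*(4 + I*sqrt(3))) + 0 = 14*I*sqrt(3)*(4 + I*sqrt(3)) + 0 = 14*I*sqrt(3)*(4 + I*sqrt(3))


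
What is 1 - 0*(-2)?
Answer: 1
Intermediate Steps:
1 - 0*(-2) = 1 - 7*0 = 1 + 0 = 1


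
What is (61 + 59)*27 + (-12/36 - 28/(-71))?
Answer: 690133/213 ≈ 3240.1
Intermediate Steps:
(61 + 59)*27 + (-12/36 - 28/(-71)) = 120*27 + (-12*1/36 - 28*(-1/71)) = 3240 + (-⅓ + 28/71) = 3240 + 13/213 = 690133/213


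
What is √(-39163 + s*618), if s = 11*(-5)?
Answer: I*√73153 ≈ 270.47*I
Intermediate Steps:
s = -55
√(-39163 + s*618) = √(-39163 - 55*618) = √(-39163 - 33990) = √(-73153) = I*√73153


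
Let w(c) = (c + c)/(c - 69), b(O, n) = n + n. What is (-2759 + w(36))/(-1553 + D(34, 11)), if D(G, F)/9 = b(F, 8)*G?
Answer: -30373/36773 ≈ -0.82596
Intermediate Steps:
b(O, n) = 2*n
D(G, F) = 144*G (D(G, F) = 9*((2*8)*G) = 9*(16*G) = 144*G)
w(c) = 2*c/(-69 + c) (w(c) = (2*c)/(-69 + c) = 2*c/(-69 + c))
(-2759 + w(36))/(-1553 + D(34, 11)) = (-2759 + 2*36/(-69 + 36))/(-1553 + 144*34) = (-2759 + 2*36/(-33))/(-1553 + 4896) = (-2759 + 2*36*(-1/33))/3343 = (-2759 - 24/11)*(1/3343) = -30373/11*1/3343 = -30373/36773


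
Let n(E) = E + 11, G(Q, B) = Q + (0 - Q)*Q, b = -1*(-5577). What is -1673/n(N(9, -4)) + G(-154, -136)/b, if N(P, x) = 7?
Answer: -295757/3042 ≈ -97.224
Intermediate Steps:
b = 5577
G(Q, B) = Q - Q**2 (G(Q, B) = Q + (-Q)*Q = Q - Q**2)
n(E) = 11 + E
-1673/n(N(9, -4)) + G(-154, -136)/b = -1673/(11 + 7) - 154*(1 - 1*(-154))/5577 = -1673/18 - 154*(1 + 154)*(1/5577) = -1673*1/18 - 154*155*(1/5577) = -1673/18 - 23870*1/5577 = -1673/18 - 2170/507 = -295757/3042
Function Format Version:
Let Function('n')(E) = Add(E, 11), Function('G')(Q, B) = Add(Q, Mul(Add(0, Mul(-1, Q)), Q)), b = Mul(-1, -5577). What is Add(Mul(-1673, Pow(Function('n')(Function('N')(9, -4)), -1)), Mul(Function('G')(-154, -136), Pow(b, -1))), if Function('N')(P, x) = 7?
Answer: Rational(-295757, 3042) ≈ -97.224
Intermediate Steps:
b = 5577
Function('G')(Q, B) = Add(Q, Mul(-1, Pow(Q, 2))) (Function('G')(Q, B) = Add(Q, Mul(Mul(-1, Q), Q)) = Add(Q, Mul(-1, Pow(Q, 2))))
Function('n')(E) = Add(11, E)
Add(Mul(-1673, Pow(Function('n')(Function('N')(9, -4)), -1)), Mul(Function('G')(-154, -136), Pow(b, -1))) = Add(Mul(-1673, Pow(Add(11, 7), -1)), Mul(Mul(-154, Add(1, Mul(-1, -154))), Pow(5577, -1))) = Add(Mul(-1673, Pow(18, -1)), Mul(Mul(-154, Add(1, 154)), Rational(1, 5577))) = Add(Mul(-1673, Rational(1, 18)), Mul(Mul(-154, 155), Rational(1, 5577))) = Add(Rational(-1673, 18), Mul(-23870, Rational(1, 5577))) = Add(Rational(-1673, 18), Rational(-2170, 507)) = Rational(-295757, 3042)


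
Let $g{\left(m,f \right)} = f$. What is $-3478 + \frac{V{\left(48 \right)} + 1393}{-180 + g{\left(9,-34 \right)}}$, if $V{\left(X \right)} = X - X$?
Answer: $- \frac{745685}{214} \approx -3484.5$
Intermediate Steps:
$V{\left(X \right)} = 0$
$-3478 + \frac{V{\left(48 \right)} + 1393}{-180 + g{\left(9,-34 \right)}} = -3478 + \frac{0 + 1393}{-180 - 34} = -3478 + \frac{1393}{-214} = -3478 + 1393 \left(- \frac{1}{214}\right) = -3478 - \frac{1393}{214} = - \frac{745685}{214}$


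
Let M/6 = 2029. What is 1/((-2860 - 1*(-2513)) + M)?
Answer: 1/11827 ≈ 8.4552e-5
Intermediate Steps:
M = 12174 (M = 6*2029 = 12174)
1/((-2860 - 1*(-2513)) + M) = 1/((-2860 - 1*(-2513)) + 12174) = 1/((-2860 + 2513) + 12174) = 1/(-347 + 12174) = 1/11827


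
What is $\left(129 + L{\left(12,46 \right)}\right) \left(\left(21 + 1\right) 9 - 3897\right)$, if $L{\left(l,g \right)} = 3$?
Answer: $-488268$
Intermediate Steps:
$\left(129 + L{\left(12,46 \right)}\right) \left(\left(21 + 1\right) 9 - 3897\right) = \left(129 + 3\right) \left(\left(21 + 1\right) 9 - 3897\right) = 132 \left(22 \cdot 9 - 3897\right) = 132 \left(198 - 3897\right) = 132 \left(-3699\right) = -488268$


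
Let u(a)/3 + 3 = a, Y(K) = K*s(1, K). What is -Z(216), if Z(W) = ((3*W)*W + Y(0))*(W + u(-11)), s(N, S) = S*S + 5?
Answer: -24354432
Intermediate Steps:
s(N, S) = 5 + S**2 (s(N, S) = S**2 + 5 = 5 + S**2)
Y(K) = K*(5 + K**2)
u(a) = -9 + 3*a
Z(W) = 3*W**2*(-42 + W) (Z(W) = ((3*W)*W + 0*(5 + 0**2))*(W + (-9 + 3*(-11))) = (3*W**2 + 0*(5 + 0))*(W + (-9 - 33)) = (3*W**2 + 0*5)*(W - 42) = (3*W**2 + 0)*(-42 + W) = (3*W**2)*(-42 + W) = 3*W**2*(-42 + W))
-Z(216) = -3*216**2*(-42 + 216) = -3*46656*174 = -1*24354432 = -24354432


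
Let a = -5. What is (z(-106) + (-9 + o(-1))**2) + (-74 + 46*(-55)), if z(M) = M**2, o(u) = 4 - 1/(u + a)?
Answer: 311593/36 ≈ 8655.4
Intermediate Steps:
o(u) = 4 - 1/(-5 + u) (o(u) = 4 - 1/(u - 5) = 4 - 1/(-5 + u))
(z(-106) + (-9 + o(-1))**2) + (-74 + 46*(-55)) = ((-106)**2 + (-9 + (-21 + 4*(-1))/(-5 - 1))**2) + (-74 + 46*(-55)) = (11236 + (-9 + (-21 - 4)/(-6))**2) + (-74 - 2530) = (11236 + (-9 - 1/6*(-25))**2) - 2604 = (11236 + (-9 + 25/6)**2) - 2604 = (11236 + (-29/6)**2) - 2604 = (11236 + 841/36) - 2604 = 405337/36 - 2604 = 311593/36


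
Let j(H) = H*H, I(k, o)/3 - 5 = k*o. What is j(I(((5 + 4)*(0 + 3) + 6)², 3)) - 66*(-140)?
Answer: 96363096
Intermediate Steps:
I(k, o) = 15 + 3*k*o (I(k, o) = 15 + 3*(k*o) = 15 + 3*k*o)
j(H) = H²
j(I(((5 + 4)*(0 + 3) + 6)², 3)) - 66*(-140) = (15 + 3*((5 + 4)*(0 + 3) + 6)²*3)² - 66*(-140) = (15 + 3*(9*3 + 6)²*3)² + 9240 = (15 + 3*(27 + 6)²*3)² + 9240 = (15 + 3*33²*3)² + 9240 = (15 + 3*1089*3)² + 9240 = (15 + 9801)² + 9240 = 9816² + 9240 = 96353856 + 9240 = 96363096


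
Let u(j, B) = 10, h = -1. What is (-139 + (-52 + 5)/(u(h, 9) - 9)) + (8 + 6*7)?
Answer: -136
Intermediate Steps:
(-139 + (-52 + 5)/(u(h, 9) - 9)) + (8 + 6*7) = (-139 + (-52 + 5)/(10 - 9)) + (8 + 6*7) = (-139 - 47/1) + (8 + 42) = (-139 - 47*1) + 50 = (-139 - 47) + 50 = -186 + 50 = -136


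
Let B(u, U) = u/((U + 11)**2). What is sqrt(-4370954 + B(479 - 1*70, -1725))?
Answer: 5*I*sqrt(513638847079)/1714 ≈ 2090.7*I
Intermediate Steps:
B(u, U) = u/(11 + U)**2 (B(u, U) = u/((11 + U)**2) = u/(11 + U)**2)
sqrt(-4370954 + B(479 - 1*70, -1725)) = sqrt(-4370954 + (479 - 1*70)/(11 - 1725)**2) = sqrt(-4370954 + (479 - 70)/(-1714)**2) = sqrt(-4370954 + 409*(1/2937796)) = sqrt(-4370954 + 409/2937796) = sqrt(-12840971176975/2937796) = 5*I*sqrt(513638847079)/1714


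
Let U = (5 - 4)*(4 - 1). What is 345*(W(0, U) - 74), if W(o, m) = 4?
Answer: -24150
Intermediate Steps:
U = 3 (U = 1*3 = 3)
345*(W(0, U) - 74) = 345*(4 - 74) = 345*(-70) = -24150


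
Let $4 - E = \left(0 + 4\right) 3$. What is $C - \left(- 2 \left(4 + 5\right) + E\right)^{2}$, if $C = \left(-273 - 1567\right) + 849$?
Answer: $-1667$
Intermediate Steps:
$E = -8$ ($E = 4 - \left(0 + 4\right) 3 = 4 - 4 \cdot 3 = 4 - 12 = -8$)
$C = -991$ ($C = -1840 + 849 = -991$)
$C - \left(- 2 \left(4 + 5\right) + E\right)^{2} = -991 - \left(- 2 \left(4 + 5\right) - 8\right)^{2} = -991 - \left(\left(-2\right) 9 - 8\right)^{2} = -991 - \left(-18 - 8\right)^{2} = -991 - \left(-26\right)^{2} = -991 - 676 = -1667$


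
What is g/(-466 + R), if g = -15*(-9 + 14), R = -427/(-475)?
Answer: 11875/73641 ≈ 0.16126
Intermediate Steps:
R = 427/475 (R = -427*(-1/475) = 427/475 ≈ 0.89895)
g = -75 (g = -15*5 = -75)
g/(-466 + R) = -75/(-466 + 427/475) = -75/(-220923/475) = -75*(-475/220923) = 11875/73641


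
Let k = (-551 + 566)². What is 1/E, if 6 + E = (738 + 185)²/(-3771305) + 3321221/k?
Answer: 169708725/2504010883526 ≈ 6.7775e-5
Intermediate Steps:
k = 225 (k = 15² = 225)
E = 2504010883526/169708725 (E = -6 + ((738 + 185)²/(-3771305) + 3321221/225) = -6 + (923²*(-1/3771305) + 3321221*(1/225)) = -6 + (851929*(-1/3771305) + 3321221/225) = -6 + (-851929/3771305 + 3321221/225) = -6 + 2505029135876/169708725 = 2504010883526/169708725 ≈ 14755.)
1/E = 1/(2504010883526/169708725) = 169708725/2504010883526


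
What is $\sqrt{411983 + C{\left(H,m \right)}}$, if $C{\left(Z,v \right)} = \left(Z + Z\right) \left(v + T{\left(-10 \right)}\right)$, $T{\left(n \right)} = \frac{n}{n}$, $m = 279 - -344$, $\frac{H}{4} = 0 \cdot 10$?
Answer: $\sqrt{411983} \approx 641.86$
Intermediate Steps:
$H = 0$ ($H = 4 \cdot 0 \cdot 10 = 4 \cdot 0 = 0$)
$m = 623$ ($m = 279 + 344 = 623$)
$T{\left(n \right)} = 1$
$C{\left(Z,v \right)} = 2 Z \left(1 + v\right)$ ($C{\left(Z,v \right)} = \left(Z + Z\right) \left(v + 1\right) = 2 Z \left(1 + v\right)$)
$\sqrt{411983 + C{\left(H,m \right)}} = \sqrt{411983 + 2 \cdot 0 \left(1 + 623\right)} = \sqrt{411983 + 2 \cdot 0 \cdot 624} = \sqrt{411983 + 0} = \sqrt{411983}$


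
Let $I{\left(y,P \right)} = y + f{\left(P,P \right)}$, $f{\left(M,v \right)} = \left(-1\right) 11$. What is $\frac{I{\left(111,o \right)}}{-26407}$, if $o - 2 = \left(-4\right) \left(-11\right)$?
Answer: $- \frac{100}{26407} \approx -0.0037869$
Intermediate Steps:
$f{\left(M,v \right)} = -11$
$o = 46$ ($o = 2 - -44 = 2 + 44 = 46$)
$I{\left(y,P \right)} = -11 + y$ ($I{\left(y,P \right)} = y - 11 = -11 + y$)
$\frac{I{\left(111,o \right)}}{-26407} = \frac{-11 + 111}{-26407} = 100 \left(- \frac{1}{26407}\right) = - \frac{100}{26407}$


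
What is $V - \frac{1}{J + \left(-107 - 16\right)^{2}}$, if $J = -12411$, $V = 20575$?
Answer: $\frac{55922849}{2718} \approx 20575.0$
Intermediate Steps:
$V - \frac{1}{J + \left(-107 - 16\right)^{2}} = 20575 - \frac{1}{-12411 + \left(-107 - 16\right)^{2}} = 20575 - \frac{1}{-12411 + \left(-123\right)^{2}} = 20575 - \frac{1}{-12411 + 15129} = 20575 - \frac{1}{2718} = \frac{55922849}{2718}$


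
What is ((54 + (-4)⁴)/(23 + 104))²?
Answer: 96100/16129 ≈ 5.9582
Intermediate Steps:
((54 + (-4)⁴)/(23 + 104))² = ((54 + 256)/127)² = (310*(1/127))² = (310/127)² = 96100/16129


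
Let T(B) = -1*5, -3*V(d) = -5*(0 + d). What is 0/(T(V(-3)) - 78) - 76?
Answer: -76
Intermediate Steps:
V(d) = 5*d/3 (V(d) = -(-5)*(0 + d)/3 = -(-5)*d/3 = 5*d/3)
T(B) = -5
0/(T(V(-3)) - 78) - 76 = 0/(-5 - 78) - 76 = 0/(-83) - 76 = -1/83*0 - 76 = 0 - 76 = -76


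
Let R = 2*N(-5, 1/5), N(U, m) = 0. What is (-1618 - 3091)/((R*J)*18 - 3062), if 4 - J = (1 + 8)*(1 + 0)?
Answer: 4709/3062 ≈ 1.5379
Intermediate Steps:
J = -5 (J = 4 - (1 + 8)*(1 + 0) = 4 - 9 = -5)
R = 0 (R = 2*0 = 0)
(-1618 - 3091)/((R*J)*18 - 3062) = (-1618 - 3091)/((0*(-5))*18 - 3062) = -4709/(0*18 - 3062) = -4709/(0 - 3062) = -4709/(-3062) = -4709*(-1/3062) = 4709/3062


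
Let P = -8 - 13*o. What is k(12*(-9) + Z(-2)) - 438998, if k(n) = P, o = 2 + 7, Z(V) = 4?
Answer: -439123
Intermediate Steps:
o = 9
P = -125 (P = -8 - 13*9 = -8 - 117 = -125)
k(n) = -125
k(12*(-9) + Z(-2)) - 438998 = -125 - 438998 = -439123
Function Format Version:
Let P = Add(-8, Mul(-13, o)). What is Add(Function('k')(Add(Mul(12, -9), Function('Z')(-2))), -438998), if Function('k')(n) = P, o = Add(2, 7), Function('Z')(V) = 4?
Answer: -439123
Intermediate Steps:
o = 9
P = -125 (P = Add(-8, Mul(-13, 9)) = Add(-8, -117) = -125)
Function('k')(n) = -125
Add(Function('k')(Add(Mul(12, -9), Function('Z')(-2))), -438998) = Add(-125, -438998) = -439123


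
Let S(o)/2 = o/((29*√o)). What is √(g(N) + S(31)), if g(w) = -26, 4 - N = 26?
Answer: √(-21866 + 58*√31)/29 ≈ 5.0612*I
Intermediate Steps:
N = -22 (N = 4 - 1*26 = 4 - 26 = -22)
S(o) = 2*√o/29 (S(o) = 2*(o/((29*√o))) = 2*(o*(1/(29*√o))) = 2*(√o/29) = 2*√o/29)
√(g(N) + S(31)) = √(-26 + 2*√31/29)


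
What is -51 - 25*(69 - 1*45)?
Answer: -651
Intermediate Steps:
-51 - 25*(69 - 1*45) = -51 - 25*(69 - 45) = -51 - 25*24 = -51 - 600 = -651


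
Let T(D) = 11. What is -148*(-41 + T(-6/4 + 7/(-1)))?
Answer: 4440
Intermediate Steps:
-148*(-41 + T(-6/4 + 7/(-1))) = -148*(-41 + 11) = -148*(-30) = 4440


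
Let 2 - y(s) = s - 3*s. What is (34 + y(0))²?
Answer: 1296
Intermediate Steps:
y(s) = 2 + 2*s (y(s) = 2 - (s - 3*s) = 2 - (-2)*s = 2 + 2*s)
(34 + y(0))² = (34 + (2 + 2*0))² = (34 + (2 + 0))² = (34 + 2)² = 36² = 1296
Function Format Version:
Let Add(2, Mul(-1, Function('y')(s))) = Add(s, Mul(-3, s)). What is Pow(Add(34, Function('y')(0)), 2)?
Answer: 1296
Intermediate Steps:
Function('y')(s) = Add(2, Mul(2, s)) (Function('y')(s) = Add(2, Mul(-1, Add(s, Mul(-3, s)))) = Add(2, Mul(-1, Mul(-2, s))) = Add(2, Mul(2, s)))
Pow(Add(34, Function('y')(0)), 2) = Pow(Add(34, Add(2, Mul(2, 0))), 2) = Pow(Add(34, Add(2, 0)), 2) = Pow(Add(34, 2), 2) = Pow(36, 2) = 1296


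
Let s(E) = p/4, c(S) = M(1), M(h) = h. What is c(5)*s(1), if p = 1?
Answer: ¼ ≈ 0.25000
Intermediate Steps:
c(S) = 1
s(E) = ¼ (s(E) = 1/4 = 1*(¼) = ¼)
c(5)*s(1) = 1*(¼) = ¼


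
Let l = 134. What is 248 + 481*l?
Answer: 64702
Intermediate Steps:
248 + 481*l = 248 + 481*134 = 248 + 64454 = 64702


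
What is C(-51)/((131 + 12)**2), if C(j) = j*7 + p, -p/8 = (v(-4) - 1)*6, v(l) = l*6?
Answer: 843/20449 ≈ 0.041224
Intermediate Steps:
v(l) = 6*l
p = 1200 (p = -8*(6*(-4) - 1)*6 = -8*(-24 - 1)*6 = -(-200)*6 = -8*(-150) = 1200)
C(j) = 1200 + 7*j (C(j) = j*7 + 1200 = 7*j + 1200 = 1200 + 7*j)
C(-51)/((131 + 12)**2) = (1200 + 7*(-51))/((131 + 12)**2) = (1200 - 357)/(143**2) = 843/20449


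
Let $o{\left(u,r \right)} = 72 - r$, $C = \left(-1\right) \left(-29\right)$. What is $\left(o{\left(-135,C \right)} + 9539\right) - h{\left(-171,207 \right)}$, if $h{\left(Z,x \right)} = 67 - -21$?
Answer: $9494$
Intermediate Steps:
$h{\left(Z,x \right)} = 88$ ($h{\left(Z,x \right)} = 67 + 21 = 88$)
$C = 29$
$\left(o{\left(-135,C \right)} + 9539\right) - h{\left(-171,207 \right)} = \left(\left(72 - 29\right) + 9539\right) - 88 = \left(43 + 9539\right) - 88 = 9582 - 88 = 9494$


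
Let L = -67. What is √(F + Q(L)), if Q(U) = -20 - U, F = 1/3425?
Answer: 4*√1378357/685 ≈ 6.8557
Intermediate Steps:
F = 1/3425 ≈ 0.00029197
√(F + Q(L)) = √(1/3425 + (-20 - 1*(-67))) = √(1/3425 + (-20 + 67)) = √(1/3425 + 47) = √(160976/3425) = 4*√1378357/685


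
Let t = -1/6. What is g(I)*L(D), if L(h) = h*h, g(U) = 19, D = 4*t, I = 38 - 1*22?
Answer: 76/9 ≈ 8.4444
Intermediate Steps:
t = -⅙ (t = -1*⅙ = -⅙ ≈ -0.16667)
I = 16 (I = 38 - 22 = 16)
D = -⅔ (D = 4*(-⅙) = -⅔ ≈ -0.66667)
L(h) = h²
g(I)*L(D) = 19*(-⅔)² = 19*(4/9) = 76/9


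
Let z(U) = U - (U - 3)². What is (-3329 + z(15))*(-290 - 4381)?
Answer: 16152318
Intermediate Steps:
z(U) = U - (-3 + U)²
(-3329 + z(15))*(-290 - 4381) = (-3329 + (15 - (-3 + 15)²))*(-290 - 4381) = (-3329 + (15 - 1*12²))*(-4671) = (-3329 + (15 - 1*144))*(-4671) = (-3329 + (15 - 144))*(-4671) = (-3329 - 129)*(-4671) = -3458*(-4671) = 16152318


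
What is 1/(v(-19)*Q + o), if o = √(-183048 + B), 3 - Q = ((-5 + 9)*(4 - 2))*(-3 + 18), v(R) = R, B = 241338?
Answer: 741/1627813 - √58290/4883439 ≈ 0.00040577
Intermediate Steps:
Q = -117 (Q = 3 - (-5 + 9)*(4 - 2)*(-3 + 18) = 3 - 4*2*15 = 3 - 8*15 = 3 - 1*120 = 3 - 120 = -117)
o = √58290 (o = √(-183048 + 241338) = √58290 ≈ 241.43)
1/(v(-19)*Q + o) = 1/(-19*(-117) + √58290) = 1/(2223 + √58290)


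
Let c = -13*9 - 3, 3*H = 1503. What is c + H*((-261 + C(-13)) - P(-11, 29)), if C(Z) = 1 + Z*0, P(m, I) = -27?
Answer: -116853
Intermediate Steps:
H = 501 (H = (⅓)*1503 = 501)
C(Z) = 1 (C(Z) = 1 + 0 = 1)
c = -120 (c = -117 - 3 = -120)
c + H*((-261 + C(-13)) - P(-11, 29)) = -120 + 501*((-261 + 1) - 1*(-27)) = -120 + 501*(-260 + 27) = -120 + 501*(-233) = -120 - 116733 = -116853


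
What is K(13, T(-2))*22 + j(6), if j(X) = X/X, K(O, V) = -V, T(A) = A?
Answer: 45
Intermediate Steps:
j(X) = 1
K(13, T(-2))*22 + j(6) = -1*(-2)*22 + 1 = 2*22 + 1 = 44 + 1 = 45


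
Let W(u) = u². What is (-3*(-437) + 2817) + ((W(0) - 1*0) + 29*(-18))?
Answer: 3606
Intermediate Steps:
(-3*(-437) + 2817) + ((W(0) - 1*0) + 29*(-18)) = (-3*(-437) + 2817) + ((0² - 1*0) + 29*(-18)) = (1311 + 2817) + ((0 + 0) - 522) = 4128 + (0 - 522) = 4128 - 522 = 3606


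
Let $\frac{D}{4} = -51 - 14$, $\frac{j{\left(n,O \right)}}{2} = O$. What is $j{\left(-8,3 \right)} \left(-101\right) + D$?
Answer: $-866$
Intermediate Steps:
$j{\left(n,O \right)} = 2 O$
$D = -260$ ($D = 4 \left(-51 - 14\right) = 4 \left(-65\right) = -260$)
$j{\left(-8,3 \right)} \left(-101\right) + D = 2 \cdot 3 \left(-101\right) - 260 = 6 \left(-101\right) - 260 = -606 - 260 = -866$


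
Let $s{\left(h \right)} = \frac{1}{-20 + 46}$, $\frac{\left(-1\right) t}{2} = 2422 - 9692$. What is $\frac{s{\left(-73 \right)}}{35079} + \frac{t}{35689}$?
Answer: $\frac{13261300849}{32550295206} \approx 0.40741$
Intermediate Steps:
$t = 14540$ ($t = - 2 \left(2422 - 9692\right) = \left(-2\right) \left(-7270\right) = 14540$)
$s{\left(h \right)} = \frac{1}{26}$
$\frac{s{\left(-73 \right)}}{35079} + \frac{t}{35689} = \frac{1}{26 \cdot 35079} + \frac{14540}{35689} = \frac{1}{26} \cdot \frac{1}{35079} + 14540 \cdot \frac{1}{35689} = \frac{1}{912054} + \frac{14540}{35689} = \frac{13261300849}{32550295206}$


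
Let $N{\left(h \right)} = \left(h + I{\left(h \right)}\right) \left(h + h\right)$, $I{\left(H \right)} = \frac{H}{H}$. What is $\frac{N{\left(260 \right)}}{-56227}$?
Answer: $- \frac{135720}{56227} \approx -2.4138$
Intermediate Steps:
$I{\left(H \right)} = 1$
$N{\left(h \right)} = 2 h \left(1 + h\right)$ ($N{\left(h \right)} = \left(h + 1\right) \left(h + h\right) = \left(1 + h\right) 2 h = 2 h \left(1 + h\right)$)
$\frac{N{\left(260 \right)}}{-56227} = \frac{2 \cdot 260 \left(1 + 260\right)}{-56227} = 2 \cdot 260 \cdot 261 \left(- \frac{1}{56227}\right) = 135720 \left(- \frac{1}{56227}\right) = - \frac{135720}{56227}$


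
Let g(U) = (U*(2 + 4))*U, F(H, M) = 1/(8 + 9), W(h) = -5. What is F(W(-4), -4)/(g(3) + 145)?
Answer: 1/3383 ≈ 0.00029560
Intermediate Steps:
F(H, M) = 1/17
g(U) = 6*U**2 (g(U) = (U*6)*U = (6*U)*U = 6*U**2)
F(W(-4), -4)/(g(3) + 145) = 1/(17*(6*3**2 + 145)) = 1/(17*(6*9 + 145)) = 1/(17*(54 + 145)) = (1/17)/199 = (1/17)*(1/199) = 1/3383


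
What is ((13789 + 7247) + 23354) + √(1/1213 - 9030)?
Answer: 44390 + 17*I*√45973913/1213 ≈ 44390.0 + 95.026*I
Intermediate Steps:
((13789 + 7247) + 23354) + √(1/1213 - 9030) = (21036 + 23354) + √(1/1213 - 9030) = 44390 + √(-10953389/1213) = 44390 + 17*I*√45973913/1213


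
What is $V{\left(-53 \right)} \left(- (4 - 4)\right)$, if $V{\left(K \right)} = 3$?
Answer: $0$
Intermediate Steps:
$V{\left(-53 \right)} \left(- (4 - 4)\right) = 3 \left(- (4 - 4)\right) = 3 \left(\left(-1\right) 0\right) = 3 \cdot 0 = 0$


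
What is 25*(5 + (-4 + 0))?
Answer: 25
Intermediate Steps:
25*(5 + (-4 + 0)) = 25*(5 - 4) = 25*1 = 25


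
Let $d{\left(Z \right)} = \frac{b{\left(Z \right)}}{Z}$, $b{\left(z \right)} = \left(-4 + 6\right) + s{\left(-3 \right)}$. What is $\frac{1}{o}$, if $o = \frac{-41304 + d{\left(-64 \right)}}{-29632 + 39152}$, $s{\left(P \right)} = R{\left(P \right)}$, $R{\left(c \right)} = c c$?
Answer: $- \frac{609280}{2643467} \approx -0.23049$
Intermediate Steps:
$R{\left(c \right)} = c^{2}$
$s{\left(P \right)} = P^{2}$
$b{\left(z \right)} = 11$ ($b{\left(z \right)} = \left(-4 + 6\right) + \left(-3\right)^{2} = 2 + 9 = 11$)
$d{\left(Z \right)} = \frac{11}{Z}$
$o = - \frac{2643467}{609280}$ ($o = \frac{-41304 + \frac{11}{-64}}{-29632 + 39152} = \frac{-41304 + 11 \left(- \frac{1}{64}\right)}{9520} = \left(-41304 - \frac{11}{64}\right) \frac{1}{9520} = \left(- \frac{2643467}{64}\right) \frac{1}{9520} = - \frac{2643467}{609280} \approx -4.3387$)
$\frac{1}{o} = \frac{1}{- \frac{2643467}{609280}} = - \frac{609280}{2643467}$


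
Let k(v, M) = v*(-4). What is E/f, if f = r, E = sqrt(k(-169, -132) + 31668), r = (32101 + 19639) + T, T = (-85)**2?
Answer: 2*sqrt(8086)/58965 ≈ 0.0030500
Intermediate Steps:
T = 7225
k(v, M) = -4*v
r = 58965 (r = (32101 + 19639) + 7225 = 51740 + 7225 = 58965)
E = 2*sqrt(8086) (E = sqrt(-4*(-169) + 31668) = sqrt(676 + 31668) = sqrt(32344) = 2*sqrt(8086) ≈ 179.84)
f = 58965
E/f = (2*sqrt(8086))/58965 = (2*sqrt(8086))*(1/58965) = 2*sqrt(8086)/58965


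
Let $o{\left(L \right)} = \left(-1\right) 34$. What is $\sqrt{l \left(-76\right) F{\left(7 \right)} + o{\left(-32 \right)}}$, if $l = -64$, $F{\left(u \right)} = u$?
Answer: $\sqrt{34014} \approx 184.43$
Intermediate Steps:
$o{\left(L \right)} = -34$
$\sqrt{l \left(-76\right) F{\left(7 \right)} + o{\left(-32 \right)}} = \sqrt{\left(-64\right) \left(-76\right) 7 - 34} = \sqrt{4864 \cdot 7 - 34} = \sqrt{34048 - 34} = \sqrt{34014}$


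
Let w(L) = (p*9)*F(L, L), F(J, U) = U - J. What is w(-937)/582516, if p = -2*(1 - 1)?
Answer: 0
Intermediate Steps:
p = 0 (p = -2*0 = 0)
w(L) = 0 (w(L) = (0*9)*(L - L) = 0*0 = 0)
w(-937)/582516 = 0/582516 = 0*(1/582516) = 0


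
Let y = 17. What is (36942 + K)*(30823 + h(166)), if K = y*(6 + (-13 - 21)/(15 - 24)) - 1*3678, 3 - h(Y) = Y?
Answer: 3074911840/3 ≈ 1.0250e+9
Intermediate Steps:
h(Y) = 3 - Y
K = -31606/9 (K = 17*(6 + (-13 - 21)/(15 - 24)) - 1*3678 = 17*(6 - 34/(-9)) - 3678 = 17*(6 - 34*(-1/9)) - 3678 = 17*(6 + 34/9) - 3678 = 17*(88/9) - 3678 = 1496/9 - 3678 = -31606/9 ≈ -3511.8)
(36942 + K)*(30823 + h(166)) = (36942 - 31606/9)*(30823 + (3 - 1*166)) = 300872*(30823 + (3 - 166))/9 = 300872*(30823 - 163)/9 = (300872/9)*30660 = 3074911840/3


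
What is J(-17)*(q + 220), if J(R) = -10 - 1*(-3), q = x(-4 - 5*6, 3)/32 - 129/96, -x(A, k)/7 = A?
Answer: -50645/32 ≈ -1582.7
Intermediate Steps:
x(A, k) = -7*A
q = 195/32 (q = -7*(-4 - 5*6)/32 - 129/96 = -7*(-4 - 30)*(1/32) - 129*1/96 = -7*(-34)*(1/32) - 43/32 = 238*(1/32) - 43/32 = 119/16 - 43/32 = 195/32 ≈ 6.0938)
J(R) = -7 (J(R) = -10 + 3 = -7)
J(-17)*(q + 220) = -7*(195/32 + 220) = -7*7235/32 = -50645/32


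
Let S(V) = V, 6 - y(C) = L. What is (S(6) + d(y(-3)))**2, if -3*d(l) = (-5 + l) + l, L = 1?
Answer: 169/9 ≈ 18.778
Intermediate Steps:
y(C) = 5 (y(C) = 6 - 1*1 = 6 - 1 = 5)
d(l) = 5/3 - 2*l/3 (d(l) = -((-5 + l) + l)/3 = -(-5 + 2*l)/3 = 5/3 - 2*l/3)
(S(6) + d(y(-3)))**2 = (6 + (5/3 - 2/3*5))**2 = (6 + (5/3 - 10/3))**2 = (6 - 5/3)**2 = (13/3)**2 = 169/9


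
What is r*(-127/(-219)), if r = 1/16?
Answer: 127/3504 ≈ 0.036244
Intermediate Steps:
r = 1/16 ≈ 0.062500
r*(-127/(-219)) = (-127/(-219))/16 = (-127*(-1/219))/16 = (1/16)*(127/219) = 127/3504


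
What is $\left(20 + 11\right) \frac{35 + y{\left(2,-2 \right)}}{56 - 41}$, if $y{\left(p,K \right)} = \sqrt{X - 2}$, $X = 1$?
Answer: $\frac{217}{3} + \frac{31 i}{15} \approx 72.333 + 2.0667 i$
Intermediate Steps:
$y{\left(p,K \right)} = i$ ($y{\left(p,K \right)} = \sqrt{1 - 2} = \sqrt{-1} = i$)
$\left(20 + 11\right) \frac{35 + y{\left(2,-2 \right)}}{56 - 41} = \left(20 + 11\right) \frac{35 + i}{56 - 41} = 31 \frac{35 + i}{15} = 31 \left(35 + i\right) \frac{1}{15} = 31 \left(\frac{7}{3} + \frac{i}{15}\right) = \frac{217}{3} + \frac{31 i}{15}$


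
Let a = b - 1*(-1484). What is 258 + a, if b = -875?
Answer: 867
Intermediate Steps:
a = 609 (a = -875 - 1*(-1484) = -875 + 1484 = 609)
258 + a = 258 + 609 = 867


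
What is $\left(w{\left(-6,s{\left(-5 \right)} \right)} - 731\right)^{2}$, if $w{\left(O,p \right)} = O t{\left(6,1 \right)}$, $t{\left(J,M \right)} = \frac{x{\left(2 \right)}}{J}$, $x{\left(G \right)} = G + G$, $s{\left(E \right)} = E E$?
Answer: $540225$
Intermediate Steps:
$s{\left(E \right)} = E^{2}$
$x{\left(G \right)} = 2 G$
$t{\left(J,M \right)} = \frac{4}{J}$ ($t{\left(J,M \right)} = \frac{2 \cdot 2}{J} = \frac{4}{J}$)
$w{\left(O,p \right)} = \frac{2 O}{3}$ ($w{\left(O,p \right)} = O \frac{4}{6} = O 4 \cdot \frac{1}{6} = O \frac{2}{3} = \frac{2 O}{3}$)
$\left(w{\left(-6,s{\left(-5 \right)} \right)} - 731\right)^{2} = \left(\frac{2}{3} \left(-6\right) - 731\right)^{2} = \left(-4 - 731\right)^{2} = \left(-735\right)^{2} = 540225$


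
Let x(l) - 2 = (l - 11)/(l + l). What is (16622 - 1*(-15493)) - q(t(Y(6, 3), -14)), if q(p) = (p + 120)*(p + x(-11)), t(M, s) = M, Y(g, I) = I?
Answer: 31377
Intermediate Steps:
x(l) = 2 + (-11 + l)/(2*l) (x(l) = 2 + (l - 11)/(l + l) = 2 + (-11 + l)/((2*l)) = 2 + (-11 + l)*(1/(2*l)) = 2 + (-11 + l)/(2*l))
q(p) = (3 + p)*(120 + p) (q(p) = (p + 120)*(p + (½)*(-11 + 5*(-11))/(-11)) = (120 + p)*(p + (½)*(-1/11)*(-11 - 55)) = (120 + p)*(p + (½)*(-1/11)*(-66)) = (120 + p)*(p + 3) = (120 + p)*(3 + p) = (3 + p)*(120 + p))
(16622 - 1*(-15493)) - q(t(Y(6, 3), -14)) = (16622 - 1*(-15493)) - (360 + 3² + 123*3) = (16622 + 15493) - (360 + 9 + 369) = 32115 - 1*738 = 32115 - 738 = 31377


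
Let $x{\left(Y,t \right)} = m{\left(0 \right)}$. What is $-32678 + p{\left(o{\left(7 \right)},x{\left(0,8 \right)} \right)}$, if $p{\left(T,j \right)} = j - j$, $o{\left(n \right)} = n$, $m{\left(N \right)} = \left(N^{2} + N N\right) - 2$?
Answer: $-32678$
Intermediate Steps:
$m{\left(N \right)} = -2 + 2 N^{2}$ ($m{\left(N \right)} = \left(N^{2} + N^{2}\right) - 2 = 2 N^{2} - 2 = -2 + 2 N^{2}$)
$x{\left(Y,t \right)} = -2$ ($x{\left(Y,t \right)} = -2 + 2 \cdot 0^{2} = -2 + 2 \cdot 0 = -2 + 0 = -2$)
$p{\left(T,j \right)} = 0$
$-32678 + p{\left(o{\left(7 \right)},x{\left(0,8 \right)} \right)} = -32678 + 0 = -32678$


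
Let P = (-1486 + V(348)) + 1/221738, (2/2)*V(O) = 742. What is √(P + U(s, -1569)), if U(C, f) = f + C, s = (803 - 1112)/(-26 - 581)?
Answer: I*√41892634539550138894/134594966 ≈ 48.088*I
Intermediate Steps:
V(O) = 742
s = 309/607 (s = -309/(-607) = -309*(-1/607) = 309/607 ≈ 0.50906)
P = -164973071/221738 (P = (-1486 + 742) + 1/221738 = -744 + 1/221738 = -164973071/221738 ≈ -744.00)
U(C, f) = C + f
√(P + U(s, -1569)) = √(-164973071/221738 + (309/607 - 1569)) = √(-164973071/221738 - 952074/607) = √(-311249638709/134594966) = I*√41892634539550138894/134594966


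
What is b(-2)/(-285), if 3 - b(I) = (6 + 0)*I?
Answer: -1/19 ≈ -0.052632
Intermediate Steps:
b(I) = 3 - 6*I (b(I) = 3 - (6 + 0)*I = 3 - 6*I)
b(-2)/(-285) = (3 - 6*(-2))/(-285) = (3 + 12)*(-1/285) = 15*(-1/285) = -1/19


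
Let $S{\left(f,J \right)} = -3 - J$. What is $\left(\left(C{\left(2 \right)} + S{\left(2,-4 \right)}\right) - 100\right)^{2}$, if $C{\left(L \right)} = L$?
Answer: $9409$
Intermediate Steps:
$\left(\left(C{\left(2 \right)} + S{\left(2,-4 \right)}\right) - 100\right)^{2} = \left(\left(2 - -1\right) - 100\right)^{2} = \left(\left(2 + \left(-3 + 4\right)\right) - 100\right)^{2} = \left(\left(2 + 1\right) - 100\right)^{2} = \left(3 - 100\right)^{2} = \left(-97\right)^{2} = 9409$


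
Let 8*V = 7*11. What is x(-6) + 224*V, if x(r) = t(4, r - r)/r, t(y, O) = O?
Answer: 2156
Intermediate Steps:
V = 77/8 (V = (7*11)/8 = (⅛)*77 = 77/8 ≈ 9.6250)
x(r) = 0 (x(r) = (r - r)/r = 0/r = 0)
x(-6) + 224*V = 0 + 224*(77/8) = 0 + 2156 = 2156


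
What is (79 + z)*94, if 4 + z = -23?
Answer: 4888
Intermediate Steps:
z = -27 (z = -4 - 23 = -27)
(79 + z)*94 = (79 - 27)*94 = 52*94 = 4888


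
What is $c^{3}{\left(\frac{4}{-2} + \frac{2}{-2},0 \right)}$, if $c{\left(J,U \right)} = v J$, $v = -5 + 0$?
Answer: $3375$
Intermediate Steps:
$v = -5$
$c{\left(J,U \right)} = - 5 J$
$c^{3}{\left(\frac{4}{-2} + \frac{2}{-2},0 \right)} = \left(- 5 \left(\frac{4}{-2} + \frac{2}{-2}\right)\right)^{3} = \left(- 5 \left(4 \left(- \frac{1}{2}\right) + 2 \left(- \frac{1}{2}\right)\right)\right)^{3} = \left(- 5 \left(-2 - 1\right)\right)^{3} = \left(\left(-5\right) \left(-3\right)\right)^{3} = 15^{3} = 3375$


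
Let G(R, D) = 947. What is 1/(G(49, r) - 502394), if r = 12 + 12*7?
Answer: -1/501447 ≈ -1.9942e-6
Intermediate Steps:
r = 96 (r = 12 + 84 = 96)
1/(G(49, r) - 502394) = 1/(947 - 502394) = 1/(-501447) = -1/501447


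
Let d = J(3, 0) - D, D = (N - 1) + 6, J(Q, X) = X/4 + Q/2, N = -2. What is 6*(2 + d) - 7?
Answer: -4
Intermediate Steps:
J(Q, X) = Q/2 + X/4 (J(Q, X) = X*(1/4) + Q*(1/2) = X/4 + Q/2 = Q/2 + X/4)
D = 3 (D = (-2 - 1) + 6 = -3 + 6 = 3)
d = -3/2 (d = ((1/2)*3 + (1/4)*0) - 1*3 = (3/2 + 0) - 3 = 3/2 - 3 = -3/2 ≈ -1.5000)
6*(2 + d) - 7 = 6*(2 - 3/2) - 7 = 6*(1/2) - 7 = 3 - 7 = -4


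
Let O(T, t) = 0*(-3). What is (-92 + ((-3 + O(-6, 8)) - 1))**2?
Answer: 9216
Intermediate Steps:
O(T, t) = 0
(-92 + ((-3 + O(-6, 8)) - 1))**2 = (-92 + ((-3 + 0) - 1))**2 = (-92 + (-3 - 1))**2 = (-92 - 4)**2 = (-96)**2 = 9216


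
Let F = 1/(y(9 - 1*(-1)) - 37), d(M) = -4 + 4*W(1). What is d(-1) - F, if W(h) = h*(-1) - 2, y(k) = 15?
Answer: -351/22 ≈ -15.955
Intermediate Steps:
W(h) = -2 - h (W(h) = -h - 2 = -2 - h)
d(M) = -16 (d(M) = -4 + 4*(-2 - 1*1) = -4 + 4*(-2 - 1) = -4 + 4*(-3) = -4 - 12 = -16)
F = -1/22 (F = 1/(15 - 37) = 1/(-22) = -1/22 ≈ -0.045455)
d(-1) - F = -16 - 1*(-1/22) = -16 + 1/22 = -351/22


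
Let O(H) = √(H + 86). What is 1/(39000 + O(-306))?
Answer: 1950/76050011 - I*√55/760500110 ≈ 2.5641e-5 - 9.7517e-9*I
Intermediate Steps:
O(H) = √(86 + H)
1/(39000 + O(-306)) = 1/(39000 + √(86 - 306)) = 1/(39000 + √(-220)) = 1/(39000 + 2*I*√55)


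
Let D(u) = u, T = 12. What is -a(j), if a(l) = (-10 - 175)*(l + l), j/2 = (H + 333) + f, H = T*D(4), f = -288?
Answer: 68820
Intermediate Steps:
H = 48 (H = 12*4 = 48)
j = 186 (j = 2*((48 + 333) - 288) = 2*(381 - 288) = 2*93 = 186)
a(l) = -370*l
-a(j) = -(-370)*186 = -1*(-68820) = 68820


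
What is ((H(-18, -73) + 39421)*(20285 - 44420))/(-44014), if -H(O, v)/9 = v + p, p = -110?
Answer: 495588090/22007 ≈ 22520.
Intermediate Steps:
H(O, v) = 990 - 9*v (H(O, v) = -9*(v - 110) = -9*(-110 + v) = 990 - 9*v)
((H(-18, -73) + 39421)*(20285 - 44420))/(-44014) = (((990 - 9*(-73)) + 39421)*(20285 - 44420))/(-44014) = (((990 + 657) + 39421)*(-24135))*(-1/44014) = ((1647 + 39421)*(-24135))*(-1/44014) = (41068*(-24135))*(-1/44014) = -991176180*(-1/44014) = 495588090/22007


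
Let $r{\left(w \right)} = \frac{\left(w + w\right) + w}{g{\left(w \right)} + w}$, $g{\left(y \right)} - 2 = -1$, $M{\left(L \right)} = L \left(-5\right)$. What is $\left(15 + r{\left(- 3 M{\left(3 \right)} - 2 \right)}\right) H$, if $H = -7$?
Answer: $- \frac{5523}{44} \approx -125.52$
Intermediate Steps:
$M{\left(L \right)} = - 5 L$
$g{\left(y \right)} = 1$ ($g{\left(y \right)} = 2 - 1 = 1$)
$r{\left(w \right)} = \frac{3 w}{1 + w}$ ($r{\left(w \right)} = \frac{\left(w + w\right) + w}{1 + w} = \frac{2 w + w}{1 + w} = \frac{3 w}{1 + w}$)
$\left(15 + r{\left(- 3 M{\left(3 \right)} - 2 \right)}\right) H = \left(15 + \frac{3 \left(- 3 \left(\left(-5\right) 3\right) - 2\right)}{1 - \left(2 + 3 \left(\left(-5\right) 3\right)\right)}\right) \left(-7\right) = \left(15 + \frac{3 \left(\left(-3\right) \left(-15\right) - 2\right)}{1 - -43}\right) \left(-7\right) = \left(15 + \frac{3 \left(45 - 2\right)}{1 + \left(45 - 2\right)}\right) \left(-7\right) = \left(15 + 3 \cdot 43 \frac{1}{1 + 43}\right) \left(-7\right) = \left(15 + 3 \cdot 43 \cdot \frac{1}{44}\right) \left(-7\right) = \left(15 + \frac{129}{44}\right) \left(-7\right) = \frac{789}{44} \left(-7\right) = - \frac{5523}{44}$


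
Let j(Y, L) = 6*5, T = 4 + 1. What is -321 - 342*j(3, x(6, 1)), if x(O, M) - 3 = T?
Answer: -10581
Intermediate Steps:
T = 5
x(O, M) = 8 (x(O, M) = 3 + 5 = 8)
j(Y, L) = 30
-321 - 342*j(3, x(6, 1)) = -321 - 342*30 = -321 - 10260 = -10581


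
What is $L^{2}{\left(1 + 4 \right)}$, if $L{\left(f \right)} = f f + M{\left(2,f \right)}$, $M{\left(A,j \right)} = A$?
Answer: $729$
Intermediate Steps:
$L{\left(f \right)} = 2 + f^{2}$ ($L{\left(f \right)} = f f + 2 = f^{2} + 2 = 2 + f^{2}$)
$L^{2}{\left(1 + 4 \right)} = \left(2 + \left(1 + 4\right)^{2}\right)^{2} = \left(2 + 5^{2}\right)^{2} = \left(2 + 25\right)^{2} = 27^{2} = 729$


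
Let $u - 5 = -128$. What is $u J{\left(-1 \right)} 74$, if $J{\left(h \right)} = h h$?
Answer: $-9102$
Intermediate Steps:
$u = -123$ ($u = 5 - 128 = -123$)
$J{\left(h \right)} = h^{2}$
$u J{\left(-1 \right)} 74 = - 123 \left(-1\right)^{2} \cdot 74 = \left(-123\right) 1 \cdot 74 = \left(-123\right) 74 = -9102$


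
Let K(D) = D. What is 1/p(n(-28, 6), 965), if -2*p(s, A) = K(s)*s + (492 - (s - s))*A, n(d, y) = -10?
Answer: -1/237440 ≈ -4.2116e-6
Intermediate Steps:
p(s, A) = -246*A - s²/2 (p(s, A) = -(s*s + (492 - (s - s))*A)/2 = -(s² + (492 - 1*0)*A)/2 = -(s² + (492 + 0)*A)/2 = -(s² + 492*A)/2 = -246*A - s²/2)
1/p(n(-28, 6), 965) = 1/(-246*965 - ½*(-10)²) = 1/(-237390 - ½*100) = 1/(-237390 - 50) = 1/(-237440) = -1/237440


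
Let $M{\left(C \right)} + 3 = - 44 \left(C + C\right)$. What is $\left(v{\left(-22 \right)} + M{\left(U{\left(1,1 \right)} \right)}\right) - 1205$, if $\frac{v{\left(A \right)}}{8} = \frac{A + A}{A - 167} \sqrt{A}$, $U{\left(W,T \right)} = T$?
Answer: $-1296 + \frac{352 i \sqrt{22}}{189} \approx -1296.0 + 8.7356 i$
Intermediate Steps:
$M{\left(C \right)} = -3 - 88 C$ ($M{\left(C \right)} = -3 - 44 \left(C + C\right) = -3 - 44 \cdot 2 C = -3 - 88 C$)
$v{\left(A \right)} = \frac{16 A^{\frac{3}{2}}}{-167 + A}$ ($v{\left(A \right)} = 8 \frac{A + A}{A - 167} \sqrt{A} = 8 \frac{2 A}{-167 + A} \sqrt{A} = 8 \frac{2 A^{\frac{3}{2}}}{-167 + A} = \frac{16 A^{\frac{3}{2}}}{-167 + A}$)
$\left(v{\left(-22 \right)} + M{\left(U{\left(1,1 \right)} \right)}\right) - 1205 = \left(\frac{16 \left(-22\right)^{\frac{3}{2}}}{-167 - 22} - 91\right) - 1205 = \left(\frac{16 \left(- 22 i \sqrt{22}\right)}{-189} - 91\right) - 1205 = \left(16 \left(- 22 i \sqrt{22}\right) \left(- \frac{1}{189}\right) - 91\right) - 1205 = \left(\frac{352 i \sqrt{22}}{189} - 91\right) - 1205 = \left(-91 + \frac{352 i \sqrt{22}}{189}\right) - 1205 = -1296 + \frac{352 i \sqrt{22}}{189}$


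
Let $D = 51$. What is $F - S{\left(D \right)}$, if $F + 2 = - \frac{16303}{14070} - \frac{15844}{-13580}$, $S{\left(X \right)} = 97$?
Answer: $- \frac{135103279}{1364790} \approx -98.992$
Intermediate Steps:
$F = - \frac{2718649}{1364790}$ ($F = -2 - \left(- \frac{3961}{3395} + \frac{2329}{2010}\right) = -2 - - \frac{10931}{1364790} = -2 + \left(- \frac{2329}{2010} + \frac{3961}{3395}\right) = -2 + \frac{10931}{1364790} = - \frac{2718649}{1364790} \approx -1.992$)
$F - S{\left(D \right)} = - \frac{2718649}{1364790} - 97 = - \frac{135103279}{1364790}$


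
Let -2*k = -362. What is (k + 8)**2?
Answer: 35721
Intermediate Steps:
k = 181 (k = -1/2*(-362) = 181)
(k + 8)**2 = (181 + 8)**2 = 189**2 = 35721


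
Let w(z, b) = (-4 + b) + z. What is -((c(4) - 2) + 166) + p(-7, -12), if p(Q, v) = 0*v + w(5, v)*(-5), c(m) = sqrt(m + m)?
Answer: -109 - 2*sqrt(2) ≈ -111.83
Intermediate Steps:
c(m) = sqrt(2)*sqrt(m) (c(m) = sqrt(2*m) = sqrt(2)*sqrt(m))
w(z, b) = -4 + b + z
p(Q, v) = -5 - 5*v (p(Q, v) = 0*v + (-4 + v + 5)*(-5) = 0 + (1 + v)*(-5) = 0 + (-5 - 5*v) = -5 - 5*v)
-((c(4) - 2) + 166) + p(-7, -12) = -((sqrt(2)*sqrt(4) - 2) + 166) + (-5 - 5*(-12)) = -((sqrt(2)*2 - 2) + 166) + (-5 + 60) = -((2*sqrt(2) - 2) + 166) + 55 = -((-2 + 2*sqrt(2)) + 166) + 55 = -(164 + 2*sqrt(2)) + 55 = (-164 - 2*sqrt(2)) + 55 = -109 - 2*sqrt(2)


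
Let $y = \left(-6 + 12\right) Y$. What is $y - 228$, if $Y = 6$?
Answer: $-192$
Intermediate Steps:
$y = 36$ ($y = \left(-6 + 12\right) 6 = 6 \cdot 6 = 36$)
$y - 228 = 36 - 228 = -192$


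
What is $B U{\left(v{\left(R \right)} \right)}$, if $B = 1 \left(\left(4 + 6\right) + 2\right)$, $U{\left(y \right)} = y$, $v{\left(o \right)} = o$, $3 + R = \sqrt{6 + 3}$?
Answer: $0$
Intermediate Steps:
$R = 0$ ($R = -3 + \sqrt{6 + 3} = -3 + \sqrt{9} = -3 + 3 = 0$)
$B = 12$ ($B = 1 \left(10 + 2\right) = 1 \cdot 12 = 12$)
$B U{\left(v{\left(R \right)} \right)} = 12 \cdot 0 = 0$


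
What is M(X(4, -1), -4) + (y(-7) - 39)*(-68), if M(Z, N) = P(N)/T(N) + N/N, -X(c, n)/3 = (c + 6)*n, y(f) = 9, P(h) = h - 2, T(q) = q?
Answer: 4085/2 ≈ 2042.5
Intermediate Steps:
P(h) = -2 + h
X(c, n) = -3*n*(6 + c) (X(c, n) = -3*(c + 6)*n = -3*(6 + c)*n = -3*n*(6 + c))
M(Z, N) = 1 + (-2 + N)/N (M(Z, N) = (-2 + N)/N + N/N = (-2 + N)/N + 1 = 1 + (-2 + N)/N)
M(X(4, -1), -4) + (y(-7) - 39)*(-68) = (2 - 2/(-4)) + (9 - 39)*(-68) = (2 - 2*(-¼)) - 30*(-68) = (2 + ½) + 2040 = 5/2 + 2040 = 4085/2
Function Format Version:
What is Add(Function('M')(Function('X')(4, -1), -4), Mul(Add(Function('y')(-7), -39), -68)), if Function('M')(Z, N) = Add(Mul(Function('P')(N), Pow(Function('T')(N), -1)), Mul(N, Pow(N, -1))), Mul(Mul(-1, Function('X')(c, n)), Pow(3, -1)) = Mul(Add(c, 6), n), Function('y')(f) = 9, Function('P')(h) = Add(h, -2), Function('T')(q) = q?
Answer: Rational(4085, 2) ≈ 2042.5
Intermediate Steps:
Function('P')(h) = Add(-2, h)
Function('X')(c, n) = Mul(-3, n, Add(6, c)) (Function('X')(c, n) = Mul(-3, Mul(Add(c, 6), n)) = Mul(-3, Mul(Add(6, c), n)) = Mul(-3, Mul(n, Add(6, c))) = Mul(-3, n, Add(6, c)))
Function('M')(Z, N) = Add(1, Mul(Pow(N, -1), Add(-2, N))) (Function('M')(Z, N) = Add(Mul(Add(-2, N), Pow(N, -1)), Mul(N, Pow(N, -1))) = Add(Mul(Pow(N, -1), Add(-2, N)), 1) = Add(1, Mul(Pow(N, -1), Add(-2, N))))
Add(Function('M')(Function('X')(4, -1), -4), Mul(Add(Function('y')(-7), -39), -68)) = Add(Add(2, Mul(-2, Pow(-4, -1))), Mul(Add(9, -39), -68)) = Add(Add(2, Mul(-2, Rational(-1, 4))), Mul(-30, -68)) = Add(Add(2, Rational(1, 2)), 2040) = Add(Rational(5, 2), 2040) = Rational(4085, 2)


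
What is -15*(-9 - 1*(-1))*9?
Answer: 1080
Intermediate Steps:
-15*(-9 - 1*(-1))*9 = -15*(-9 + 1)*9 = -15*(-8)*9 = 120*9 = 1080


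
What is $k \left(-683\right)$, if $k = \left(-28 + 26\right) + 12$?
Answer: $-6830$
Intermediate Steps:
$k = 10$ ($k = -2 + 12 = 10$)
$k \left(-683\right) = 10 \left(-683\right) = -6830$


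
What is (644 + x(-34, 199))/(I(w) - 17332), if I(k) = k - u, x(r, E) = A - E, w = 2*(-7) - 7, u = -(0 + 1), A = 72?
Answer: -517/17352 ≈ -0.029795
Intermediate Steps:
u = -1 (u = -1*1 = -1)
w = -21 (w = -14 - 7 = -21)
x(r, E) = 72 - E
I(k) = 1 + k (I(k) = k - 1*(-1) = k + 1 = 1 + k)
(644 + x(-34, 199))/(I(w) - 17332) = (644 + (72 - 1*199))/((1 - 21) - 17332) = (644 + (72 - 199))/(-20 - 17332) = (644 - 127)/(-17352) = 517*(-1/17352) = -517/17352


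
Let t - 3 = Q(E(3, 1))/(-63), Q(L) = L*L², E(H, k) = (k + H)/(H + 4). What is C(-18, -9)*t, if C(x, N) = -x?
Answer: 129526/2401 ≈ 53.947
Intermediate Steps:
E(H, k) = (H + k)/(4 + H)
Q(L) = L³
t = 64763/21609 (t = 3 + ((3 + 1)/(4 + 3))³/(-63) = 3 + (4/7)³*(-1/63) = 3 + (64/343)*(-1/63) = 3 - 64/21609 = 64763/21609 ≈ 2.9970)
C(-18, -9)*t = -1*(-18)*(64763/21609) = 18*(64763/21609) = 129526/2401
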